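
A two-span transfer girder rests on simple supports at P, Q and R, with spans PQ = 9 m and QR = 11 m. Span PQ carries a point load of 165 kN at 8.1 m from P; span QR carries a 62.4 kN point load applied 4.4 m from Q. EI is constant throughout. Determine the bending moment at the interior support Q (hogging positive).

M_Q = 129.6 kN·m

Take M_Q as the redundant. Released structure: two simple spans PQ and QR with a hinge at Q.
Rotations at Q on the released spans (each span's end-slope, ×1/EI):
  span PQ: point load 165 at a = 8.1: Pab(L + a)/(6LEI) = 380.9/EI
  span QR: point load 62.4 at a = 4.4: Pab(L + b)/(6LEI) = 483.2/EI
  relative rotation θ_0 = (380.9 + 483.2)/EI = 864.1/EI
A unit hogging moment at Q produces rotation L₁/(3EI) + L₂/(3EI) = 6.667/EI.
Slope continuity at Q: θ_0 = M_Q·6.667/EI, so M_Q = 864.1/6.667 = 129.6 kN·m (hogging).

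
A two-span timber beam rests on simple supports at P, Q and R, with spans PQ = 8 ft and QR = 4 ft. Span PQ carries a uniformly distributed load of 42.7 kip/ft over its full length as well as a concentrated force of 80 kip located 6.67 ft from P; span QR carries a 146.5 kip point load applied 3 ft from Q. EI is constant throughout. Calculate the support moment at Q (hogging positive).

M_Q = 304.8 kip·ft

Release continuity at Q by inserting a hinge; the redundant is the internal moment M_Q. The primary structure is two simply-supported spans PQ and QR.
Discontinuity in slope at Q on the released structure — sum the simple-span end rotations:
  span PQ: UDL 42.7: wL³/(24EI) = 910.9/EI
  span PQ: point load 80 at a = 6.67: Pab(L + a)/(6LEI) = 216.9/EI
  span QR: point load 146.5 at a = 3: Pab(L + b)/(6LEI) = 91.56/EI
  relative rotation θ_0 = (1128 + 91.56)/EI = 1219/EI
A unit hogging moment at Q produces rotation L₁/(3EI) + L₂/(3EI) = 4/EI.
Compatibility: M_Q·(L₁+L₂)/(3EI) = θ_0, giving M_Q = 304.8 kip·ft (hogging).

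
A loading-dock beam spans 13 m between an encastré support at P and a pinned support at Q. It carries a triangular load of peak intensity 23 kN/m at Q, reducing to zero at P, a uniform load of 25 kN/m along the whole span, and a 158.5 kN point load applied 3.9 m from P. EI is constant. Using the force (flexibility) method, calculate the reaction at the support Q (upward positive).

Release the roller at Q. Primary structure: cantilever fixed at P.
Deflection at Q on the released cantilever, summing each load's contribution:
  triangular load, peak 23 at the free end: 11w₀L⁴/(120EI) = 60216/EI
  UDL 25: wL⁴/(8EI) = 89253/EI
  point load 158.5 at a = 3.9: Pa²(3L − a)/(6EI) = 14103/EI
  δ_0 = 163572/EI
Tip deflection under a unit load at Q: L³/(3EI) = 732.3/EI.
The prop prevents deflection at Q: R_Q = δ_0/δ_{QQ} = 163572/732.3 = 223.4 kN.

R_Q = 223.4 kN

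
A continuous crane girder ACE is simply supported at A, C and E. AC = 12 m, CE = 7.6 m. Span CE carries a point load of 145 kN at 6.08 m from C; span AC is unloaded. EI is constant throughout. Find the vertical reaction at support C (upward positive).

R_C = 37.82 kN

Take M_C as the redundant. Released structure: two simple spans AC and CE with a hinge at C.
Discontinuity in slope at C on the released structure — sum the simple-span end rotations:
  span CE: point load 145 at a = 6.08: Pab(L + b)/(6LEI) = 268/EI
  relative rotation θ_0 = (0 + 268)/EI = 268/EI
A unit hogging moment at C produces rotation L₁/(3EI) + L₂/(3EI) = 6.533/EI.
Slope continuity at C: θ_0 = M_C·6.533/EI, so M_C = 268/6.533 = 41.02 kN·m (hogging).
Span AC, ΣM about A with M_C applied at C: R_C^{AC}·12 = 0 + 41.02, so R_C^{AC} = 3.418 kN and R_A = 0 − 3.418 = -3.418 kN.
Span CE, ΣM about E: R_C^{CE}·7.6 = 220.4 + 41.02, so R_C^{CE} = 34.4 kN and R_E = 145 − 34.4 = 110.6 kN.
R_C = 3.418 + 34.4 = 37.82 kN.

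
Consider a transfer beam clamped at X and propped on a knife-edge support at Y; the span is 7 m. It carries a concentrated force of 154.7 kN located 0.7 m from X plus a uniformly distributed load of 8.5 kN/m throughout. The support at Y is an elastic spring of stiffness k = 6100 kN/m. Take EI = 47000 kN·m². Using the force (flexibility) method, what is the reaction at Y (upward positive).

Take the reaction at Y as the redundant and release it; the primary structure is a cantilever fixed at X.
Primary-structure tip deflection at Y by superposition:
  point load 154.7 at a = 0.7: Pa²(3L − a)/(6EI) = 256.5/EI
  UDL 8.5: wL⁴/(8EI) = 2551/EI
  δ_0 = 2808/EI
Flexibility coefficient — unit upward force at Y: δ_{YY} = L³/(3EI) = 114.3/EI.
With EI = 47000 kN·m²: δ_0 = 0.059735 m and δ_{YY} = 0.002433 m/kN.
Compatibility — the spring shortens by R_Y/k under the reaction it provides: δ_0 − R_Y·δ_{YY} = R_Y/k. With 1/k = 0.000164 m/kN, R_Y = δ_0 / (δ_{YY} + 1/k) = 0.059735 / (0.002433 + 0.000164) = 23.01 kN.

R_Y = 23.01 kN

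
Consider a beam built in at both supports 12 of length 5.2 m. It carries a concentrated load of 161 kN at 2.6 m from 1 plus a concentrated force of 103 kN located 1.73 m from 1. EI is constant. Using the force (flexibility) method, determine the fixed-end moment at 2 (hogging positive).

M_2 = 144.2 kN·m

Take the two fixed-end moments M_1, M_2 as redundants; the released structure is the simple span 12.
Simple-span end rotations at 1 and 2 under the given loads:
  at 1: point load 161 at a = 2.6: Pab(L + b)/(6LEI) = 272.1/EI
  at 2: point load 161 at a = 2.6: Pab(L + a)/(6LEI) = 272.1/EI
  at 1: point load 103 at a = 1.73: Pab(L + b)/(6LEI) = 171.8/EI
  at 2: point load 103 at a = 1.73: Pab(L + a)/(6LEI) = 137.3/EI
  θ_10 = 443.9/EI,  θ_20 = 409.4/EI
Flexibility coefficients: a unit moment at one end gives L/(3EI) there and L/(6EI) at the far end, so f₁₁ = f₂₂ = 1.733/EI and f₁₂ = f₂₁ = 0.8667/EI.
Compatibility — zero rotation at each built-in end:
  1.733 M_1 + 0.8667 M_2 = 443.9
  0.8667 M_1 + 1.733 M_2 = 409.4
Solving the pair gives M_1 = 184 kN·m and M_2 = 144.2 kN·m (hogging).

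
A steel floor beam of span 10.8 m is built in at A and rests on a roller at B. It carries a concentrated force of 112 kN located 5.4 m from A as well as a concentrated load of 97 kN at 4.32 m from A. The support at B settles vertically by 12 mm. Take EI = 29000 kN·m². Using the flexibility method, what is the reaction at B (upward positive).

Remove the prop at B; the released (primary) structure is a cantilever built in at A.
Deflection at B on the released cantilever, summing each load's contribution:
  point load 112 at a = 5.4: Pa²(3L − a)/(6EI) = 14697/EI
  point load 97 at a = 4.32: Pa²(3L − a)/(6EI) = 8472/EI
  δ_0 = 23169/EI
Tip deflection under a unit load at B: L³/(3EI) = 419.9/EI.
With EI = 29000 kN·m²: δ_0 = 0.79892 m and δ_{BB} = 0.014479 m/kN.
Compatibility — the beam at B must follow the support down by 0.012 m: δ_0 − R_B·δ_{BB} = 0.012, so R_B = (0.79892 − 0.012)/0.014479 = 54.35 kN.

R_B = 54.35 kN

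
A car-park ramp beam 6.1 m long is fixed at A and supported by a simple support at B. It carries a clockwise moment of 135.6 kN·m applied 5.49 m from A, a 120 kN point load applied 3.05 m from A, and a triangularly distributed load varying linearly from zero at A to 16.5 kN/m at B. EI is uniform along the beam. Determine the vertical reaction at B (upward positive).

Take the reaction at B as the redundant and release it; the primary structure is a cantilever fixed at A.
Downward deflection at the released point B due to the loads:
  clockwise couple 135.6 at a = 5.49: M₀a(2L − a)/(2EI) = 2498/EI
  point load 120 at a = 3.05: Pa²(3L − a)/(6EI) = 2837/EI
  triangular load, peak 16.5 at the free end: 11w₀L⁴/(120EI) = 2094/EI
  δ_0 = 7429/EI
Tip deflection under a unit load at B: L³/(3EI) = 75.66/EI.
The prop prevents deflection at B: R_B = δ_0/δ_{BB} = 7429/75.66 = 98.19 kN.

R_B = 98.19 kN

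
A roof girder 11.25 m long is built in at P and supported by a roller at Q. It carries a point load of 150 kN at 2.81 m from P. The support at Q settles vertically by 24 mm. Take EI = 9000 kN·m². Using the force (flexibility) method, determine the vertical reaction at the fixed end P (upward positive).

Release the roller at Q. Primary structure: cantilever fixed at P.
Free-end deflection of the primary structure under the applied loading (downward +):
  point load 150 at a = 2.81: Pa²(3L − a)/(6EI) = 6108/EI
Tip deflection under a unit load at Q: L³/(3EI) = 474.6/EI.
With EI = 9000 kN·m²: δ_0 = 0.67863 m and δ_{QQ} = 0.052734 m/kN.
Compatibility — the beam at Q must follow the support down by 0.024 m: δ_0 − R_Q·δ_{QQ} = 0.024, so R_Q = (0.67863 − 0.024)/0.052734 = 12.41 kN.
Vertical equilibrium: R_P = ΣP − R_Q = 150 − 12.41 = 137.6 kN.

R_P = 137.6 kN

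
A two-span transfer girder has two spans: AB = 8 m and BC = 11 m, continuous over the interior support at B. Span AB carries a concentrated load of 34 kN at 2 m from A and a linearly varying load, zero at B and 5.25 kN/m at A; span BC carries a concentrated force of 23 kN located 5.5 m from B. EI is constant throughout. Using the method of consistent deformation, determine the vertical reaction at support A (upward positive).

Release continuity at B by inserting a hinge; the redundant is the internal moment M_B. The primary structure is two simply-supported spans AB and BC.
Discontinuity in slope at B on the released structure — sum the simple-span end rotations:
  span AB: point load 34 at a = 2: Pab(L + a)/(6LEI) = 85/EI
  span AB: triangular load, peak 5.25: 7w₀L³/(360EI) = 52.27/EI
  span BC: point load 23 at a = 5.5: Pab(L + b)/(6LEI) = 173.9/EI
  relative rotation θ_0 = (137.3 + 173.9)/EI = 311.2/EI
A unit hogging moment at B produces rotation L₁/(3EI) + L₂/(3EI) = 6.333/EI.
Compatibility: M_B·(L₁+L₂)/(3EI) = θ_0, giving M_B = 49.14 kN·m (hogging).
Span AB, ΣM about A with M_B applied at B: R_B^{AB}·8 = 124 + 49.14, so R_B^{AB} = 21.64 kN and R_A = 55 − 21.64 = 33.36 kN.

R_A = 33.36 kN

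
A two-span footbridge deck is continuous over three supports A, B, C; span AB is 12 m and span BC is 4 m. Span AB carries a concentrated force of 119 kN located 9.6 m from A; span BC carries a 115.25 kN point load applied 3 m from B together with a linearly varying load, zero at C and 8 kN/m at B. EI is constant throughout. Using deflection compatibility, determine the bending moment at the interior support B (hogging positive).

M_B = 169.9 kN·m

Release continuity at B by inserting a hinge; the redundant is the internal moment M_B. The primary structure is two simply-supported spans AB and BC.
Rotations at B on the released spans (each span's end-slope, ×1/EI):
  span AB: point load 119 at a = 9.6: Pab(L + a)/(6LEI) = 822.5/EI
  span BC: point load 115.25 at a = 3: Pab(L + b)/(6LEI) = 72.03/EI
  span BC: triangular load, peak 8: w₀L³/(45EI) = 11.38/EI
  relative rotation θ_0 = (822.5 + 83.41)/EI = 905.9/EI
A unit hogging moment at B produces rotation L₁/(3EI) + L₂/(3EI) = 5.333/EI.
Slope continuity at B: θ_0 = M_B·5.333/EI, so M_B = 905.9/5.333 = 169.9 kN·m (hogging).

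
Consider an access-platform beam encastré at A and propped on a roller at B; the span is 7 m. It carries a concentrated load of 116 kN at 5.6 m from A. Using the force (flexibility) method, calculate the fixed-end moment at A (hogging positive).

Choose R_B as the redundant. The primary structure is the cantilever fixed at A.
Free-end deflection of the primary structure under the applied loading (downward +):
  point load 116 at a = 5.6: Pa²(3L − a)/(6EI) = 9337/EI
Tip deflection under a unit load at B: L³/(3EI) = 114.3/EI.
Compatibility at B: δ_0 − R_B·δ_{BB} = 0, so R_B = 9337/114.3 = 81.66 kN.
Moment equilibrium about A: M_A = Σ(load moments about A) − R_B·L = 649.6 − 81.66×7 = 77.95 kN·m.

M_A = 77.95 kN·m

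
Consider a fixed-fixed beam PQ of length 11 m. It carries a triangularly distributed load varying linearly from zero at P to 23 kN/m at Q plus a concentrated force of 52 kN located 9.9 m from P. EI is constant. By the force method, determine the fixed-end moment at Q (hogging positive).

M_Q = 185.5 kN·m

Release both end moments; the primary structure is a simply-supported span PQ with redundants M_P and M_Q.
Simple-span end rotations at P and Q under the given loads:
  at P: triangular load, peak 23: 7w₀L³/(360EI) = 595.3/EI
  at Q: triangular load, peak 23: w₀L³/(45EI) = 680.3/EI
  at P: point load 52 at a = 9.9: Pab(L + b)/(6LEI) = 103.8/EI
  at Q: point load 52 at a = 9.9: Pab(L + a)/(6LEI) = 179.3/EI
  θ_P0 = 699.1/EI,  θ_Q0 = 859.6/EI
Flexibility coefficients: a unit moment at one end gives L/(3EI) there and L/(6EI) at the far end, so f₁₁ = f₂₂ = 3.667/EI and f₁₂ = f₂₁ = 1.833/EI.
Compatibility — zero rotation at each built-in end:
  3.667 M_P + 1.833 M_Q = 699.1
  1.833 M_P + 3.667 M_Q = 859.6
Solving the pair gives M_P = 97.91 kN·m and M_Q = 185.5 kN·m (hogging).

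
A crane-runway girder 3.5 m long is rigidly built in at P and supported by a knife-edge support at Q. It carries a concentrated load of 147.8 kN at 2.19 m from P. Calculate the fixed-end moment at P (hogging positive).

M_P = 83.25 kN·m

Choose R_Q as the redundant. The primary structure is the cantilever fixed at P.
Deflection at Q on the released cantilever, summing each load's contribution:
  point load 147.8 at a = 2.19: Pa²(3L − a)/(6EI) = 981.8/EI
Flexibility coefficient — unit upward force at Q: δ_{QQ} = L³/(3EI) = 14.29/EI.
Compatibility at Q: δ_0 − R_Q·δ_{QQ} = 0, so R_Q = 981.8/14.29 = 68.7 kN.
Moment equilibrium about P: M_P = Σ(load moments about P) − R_Q·L = 323.7 − 68.7×3.5 = 83.25 kN·m.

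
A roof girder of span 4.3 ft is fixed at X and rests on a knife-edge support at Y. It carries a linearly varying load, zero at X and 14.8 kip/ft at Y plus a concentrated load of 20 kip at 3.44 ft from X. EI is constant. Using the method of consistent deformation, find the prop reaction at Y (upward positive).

Choose R_Y as the redundant. The primary structure is the cantilever fixed at X.
Downward deflection at the released point Y due to the loads:
  triangular load, peak 14.8 at the free end: 11w₀L⁴/(120EI) = 463.8/EI
  point load 20 at a = 3.44: Pa²(3L − a)/(6EI) = 373.2/EI
  δ_0 = 837/EI
Flexibility coefficient — unit upward force at Y: δ_{YY} = L³/(3EI) = 26.5/EI.
The prop prevents deflection at Y: R_Y = δ_0/δ_{YY} = 837/26.5 = 31.58 kip.

R_Y = 31.58 kip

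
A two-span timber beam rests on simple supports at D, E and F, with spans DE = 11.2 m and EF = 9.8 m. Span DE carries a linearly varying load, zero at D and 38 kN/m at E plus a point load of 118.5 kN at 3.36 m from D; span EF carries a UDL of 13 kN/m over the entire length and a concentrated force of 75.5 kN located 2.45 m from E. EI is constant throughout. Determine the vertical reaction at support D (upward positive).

Release continuity at E by inserting a hinge; the redundant is the internal moment M_E. The primary structure is two simply-supported spans DE and EF.
Discontinuity in slope at E on the released structure — sum the simple-span end rotations:
  span DE: triangular load, peak 38: w₀L³/(45EI) = 1186/EI
  span DE: point load 118.5 at a = 3.36: Pab(L + a)/(6LEI) = 676.3/EI
  span EF: UDL 13: wL³/(24EI) = 509.8/EI
  span EF: point load 75.5 at a = 2.45: Pab(L + b)/(6LEI) = 396.5/EI
  relative rotation θ_0 = (1863 + 906.4)/EI = 2769/EI
A unit hogging moment at E produces rotation L₁/(3EI) + L₂/(3EI) = 7/EI.
Slope continuity at E: θ_0 = M_E·7/EI, so M_E = 2769/7 = 395.6 kN·m (hogging).
Span DE, ΣM about D with M_E applied at E: R_E^{DE}·11.2 = 1987 + 395.6, so R_E^{DE} = 212.7 kN and R_D = 331.3 − 212.7 = 118.6 kN.

R_D = 118.6 kN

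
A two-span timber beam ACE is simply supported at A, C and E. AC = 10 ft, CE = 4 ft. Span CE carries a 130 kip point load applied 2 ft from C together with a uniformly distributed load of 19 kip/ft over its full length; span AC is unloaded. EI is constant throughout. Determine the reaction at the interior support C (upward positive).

R_C = 116.5 kip

Release continuity at C by inserting a hinge; the redundant is the internal moment M_C. The primary structure is two simply-supported spans AC and CE.
End slopes at the hinge C, treating each span as simply supported:
  span CE: point load 130 at a = 2: Pab(L + b)/(6LEI) = 130/EI
  span CE: UDL 19: wL³/(24EI) = 50.67/EI
  relative rotation θ_0 = (0 + 180.7)/EI = 180.7/EI
A unit hogging moment at C produces rotation L₁/(3EI) + L₂/(3EI) = 4.667/EI.
Compatibility: M_C·(L₁+L₂)/(3EI) = θ_0, giving M_C = 38.71 kip·ft (hogging).
Span AC, ΣM about A with M_C applied at C: R_C^{AC}·10 = 0 + 38.71, so R_C^{AC} = 3.871 kip and R_A = 0 − 3.871 = -3.871 kip.
Span CE, ΣM about E: R_C^{CE}·4 = 412 + 38.71, so R_C^{CE} = 112.7 kip and R_E = 206 − 112.7 = 93.32 kip.
R_C = 3.871 + 112.7 = 116.5 kip.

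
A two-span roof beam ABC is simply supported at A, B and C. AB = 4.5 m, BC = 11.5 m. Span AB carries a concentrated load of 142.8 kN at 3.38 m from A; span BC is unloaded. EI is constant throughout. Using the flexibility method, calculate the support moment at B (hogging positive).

Take M_B as the redundant. Released structure: two simple spans AB and BC with a hinge at B.
Discontinuity in slope at B on the released structure — sum the simple-span end rotations:
  span AB: point load 142.8 at a = 3.38: Pab(L + a)/(6LEI) = 157.8/EI
  relative rotation θ_0 = (157.8 + 0)/EI = 157.8/EI
A unit hogging moment at B produces rotation L₁/(3EI) + L₂/(3EI) = 5.333/EI.
Slope continuity at B: θ_0 = M_B·5.333/EI, so M_B = 157.8/5.333 = 29.58 kN·m (hogging).

M_B = 29.58 kN·m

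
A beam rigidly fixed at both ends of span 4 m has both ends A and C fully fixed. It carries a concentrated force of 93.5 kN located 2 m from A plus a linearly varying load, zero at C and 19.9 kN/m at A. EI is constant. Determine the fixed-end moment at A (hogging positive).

Take the two fixed-end moments M_A, M_C as redundants; the released structure is the simple span AC.
On the primary (simply-supported) span, the end slopes from the loading are:
  at A: point load 93.5 at a = 2: Pab(L + b)/(6LEI) = 93.5/EI
  at C: point load 93.5 at a = 2: Pab(L + a)/(6LEI) = 93.5/EI
  at A: triangular load, peak 19.9: w₀L³/(45EI) = 28.3/EI
  at C: triangular load, peak 19.9: 7w₀L³/(360EI) = 24.76/EI
  θ_A0 = 121.8/EI,  θ_C0 = 118.3/EI
Flexibility coefficients: a unit moment at one end gives L/(3EI) there and L/(6EI) at the far end, so f₁₁ = f₂₂ = 1.333/EI and f₁₂ = f₂₁ = 0.6667/EI.
Compatibility — zero rotation at each built-in end:
  1.333 M_A + 0.6667 M_C = 121.8
  0.6667 M_A + 1.333 M_C = 118.3
Solving the pair gives M_A = 62.67 kN·m and M_C = 57.36 kN·m (hogging).

M_A = 62.67 kN·m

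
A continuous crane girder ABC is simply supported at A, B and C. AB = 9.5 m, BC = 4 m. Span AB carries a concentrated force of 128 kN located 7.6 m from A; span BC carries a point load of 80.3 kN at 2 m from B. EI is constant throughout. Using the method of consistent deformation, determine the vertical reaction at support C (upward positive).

R_C = 4.884 kN

Release continuity at B by inserting a hinge; the redundant is the internal moment M_B. The primary structure is two simply-supported spans AB and BC.
End slopes at the hinge B, treating each span as simply supported:
  span AB: point load 128 at a = 7.6: Pab(L + a)/(6LEI) = 554.5/EI
  span BC: point load 80.3 at a = 2: Pab(L + b)/(6LEI) = 80.3/EI
  relative rotation θ_0 = (554.5 + 80.3)/EI = 634.8/EI
A unit hogging moment at B produces rotation L₁/(3EI) + L₂/(3EI) = 4.5/EI.
Slope continuity at B: θ_0 = M_B·4.5/EI, so M_B = 634.8/4.5 = 141.1 kN·m (hogging).
Span BC, ΣM about C: R_B^{BC}·4 = 160.6 + 141.1, so R_B^{BC} = 75.42 kN and R_C = 80.3 − 75.42 = 4.884 kN.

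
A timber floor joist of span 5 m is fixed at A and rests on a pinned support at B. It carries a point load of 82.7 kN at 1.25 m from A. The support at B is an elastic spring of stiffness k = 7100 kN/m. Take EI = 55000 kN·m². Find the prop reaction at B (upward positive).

Take the reaction at B as the redundant and release it; the primary structure is a cantilever fixed at A.
Primary-structure tip deflection at B by superposition:
  point load 82.7 at a = 1.25: Pa²(3L − a)/(6EI) = 296.1/EI
Flexibility coefficient — unit upward force at B: δ_{BB} = L³/(3EI) = 41.67/EI.
With EI = 55000 kN·m²: δ_0 = 0.005384 m and δ_{BB} = 0.000758 m/kN.
Compatibility — the spring shortens by R_B/k under the reaction it provides: δ_0 − R_B·δ_{BB} = R_B/k. With 1/k = 0.000141 m/kN, R_B = δ_0 / (δ_{BB} + 1/k) = 0.005384 / (0.000758 + 0.000141) = 5.993 kN.

R_B = 5.993 kN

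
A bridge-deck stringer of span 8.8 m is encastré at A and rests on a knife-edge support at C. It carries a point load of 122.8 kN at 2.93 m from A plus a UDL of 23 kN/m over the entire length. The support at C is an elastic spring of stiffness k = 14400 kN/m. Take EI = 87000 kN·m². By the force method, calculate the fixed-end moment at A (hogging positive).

M_A = 444.1 kN·m

Release the roller at C. Primary structure: cantilever fixed at A.
Downward deflection at the released point C due to the loads:
  point load 122.8 at a = 2.93: Pa²(3L − a)/(6EI) = 4124/EI
  UDL 23: wL⁴/(8EI) = 17241/EI
  δ_0 = 21365/EI
Flexibility coefficient — unit upward force at C: δ_{CC} = L³/(3EI) = 227.2/EI.
With EI = 87000 kN·m²: δ_0 = 0.24557 m and δ_{CC} = 0.002611 m/kN.
Compatibility — the spring shortens by R_C/k under the reaction it provides: δ_0 − R_C·δ_{CC} = R_C/k. With 1/k = 0.000069 m/kN, R_C = δ_0 / (δ_{CC} + 1/k) = 0.24557 / (0.002611 + 0.000069) = 91.62 kN.
Moment equilibrium about A: M_A = Σ(load moments about A) − R_C·L = 1250 − 91.62×8.8 = 444.1 kN·m.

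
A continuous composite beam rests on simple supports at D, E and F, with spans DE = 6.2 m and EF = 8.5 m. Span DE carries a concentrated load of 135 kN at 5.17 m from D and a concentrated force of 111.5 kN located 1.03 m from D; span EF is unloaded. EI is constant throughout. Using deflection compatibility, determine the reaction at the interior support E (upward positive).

Insert a hinge at E; M_E is the redundant, and each span becomes simply supported.
End slopes at the hinge E, treating each span as simply supported:
  span DE: point load 135 at a = 5.17: Pab(L + a)/(6LEI) = 219.7/EI
  span DE: point load 111.5 at a = 1.03: Pab(L + a)/(6LEI) = 115.4/EI
  relative rotation θ_0 = (335.1 + 0)/EI = 335.1/EI
A unit hogging moment at E produces rotation L₁/(3EI) + L₂/(3EI) = 4.9/EI.
Slope continuity at E: θ_0 = M_E·4.9/EI, so M_E = 335.1/4.9 = 68.39 kN·m (hogging).
Span DE, ΣM about D with M_E applied at E: R_E^{DE}·6.2 = 812.8 + 68.39, so R_E^{DE} = 142.1 kN and R_D = 246.5 − 142.1 = 104.4 kN.
Span EF, ΣM about F: R_E^{EF}·8.5 = 0 + 68.39, so R_E^{EF} = 8.046 kN and R_F = 0 − 8.046 = -8.046 kN.
R_E = 142.1 + 8.046 = 150.2 kN.

R_E = 150.2 kN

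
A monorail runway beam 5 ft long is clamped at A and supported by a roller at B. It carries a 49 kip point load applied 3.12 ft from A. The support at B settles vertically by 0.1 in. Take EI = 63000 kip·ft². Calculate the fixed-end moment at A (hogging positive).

Choose R_B as the redundant. The primary structure is the cantilever fixed at A.
Primary-structure tip deflection at B by superposition:
  point load 49 at a = 3.12: Pa²(3L − a)/(6EI) = 944.4/EI
Flexibility coefficient — unit upward force at B: δ_{BB} = L³/(3EI) = 41.67/EI.
With EI = 63000 kip·ft²: δ_0 = 0.014991 ft and δ_{BB} = 0.000661 ft/kip.
Compatibility — the beam at B must follow the support down by 0.008333 ft: δ_0 − R_B·δ_{BB} = 0.008333, so R_B = (0.014991 − 0.008333)/0.000661 = 10.07 kip.
Moment equilibrium about A: M_A = Σ(load moments about A) − R_B·L = 152.9 − 10.07×5 = 102.5 kip·ft.

M_A = 102.5 kip·ft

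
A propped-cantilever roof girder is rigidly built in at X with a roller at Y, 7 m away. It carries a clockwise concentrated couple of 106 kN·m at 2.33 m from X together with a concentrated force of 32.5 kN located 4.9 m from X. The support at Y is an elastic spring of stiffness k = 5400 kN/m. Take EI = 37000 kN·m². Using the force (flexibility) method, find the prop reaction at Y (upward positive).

R_Y = 29.17 kN

Release the roller at Y. Primary structure: cantilever fixed at X.
Deflection at Y on the released cantilever, summing each load's contribution:
  clockwise couple 106 at a = 2.33: M₀a(2L − a)/(2EI) = 1441/EI
  point load 32.5 at a = 4.9: Pa²(3L − a)/(6EI) = 2094/EI
  δ_0 = 3535/EI
Flexibility coefficient — unit upward force at Y: δ_{YY} = L³/(3EI) = 114.3/EI.
With EI = 37000 kN·m²: δ_0 = 0.095541 m and δ_{YY} = 0.00309 m/kN.
Compatibility — the spring shortens by R_Y/k under the reaction it provides: δ_0 − R_Y·δ_{YY} = R_Y/k. With 1/k = 0.000185 m/kN, R_Y = δ_0 / (δ_{YY} + 1/k) = 0.095541 / (0.00309 + 0.000185) = 29.17 kN.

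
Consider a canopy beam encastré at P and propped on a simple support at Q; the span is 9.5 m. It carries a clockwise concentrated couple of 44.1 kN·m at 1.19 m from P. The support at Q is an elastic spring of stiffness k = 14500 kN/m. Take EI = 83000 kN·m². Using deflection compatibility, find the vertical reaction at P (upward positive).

R_P = -1.603 kN

Choose R_Q as the redundant. The primary structure is the cantilever fixed at P.
Downward deflection at the released point Q due to the loads:
  clockwise couple 44.1 at a = 1.19: M₀a(2L − a)/(2EI) = 467.3/EI
Tip deflection under a unit load at Q: L³/(3EI) = 285.8/EI.
With EI = 83000 kN·m²: δ_0 = 0.00563 m and δ_{QQ} = 0.003443 m/kN.
Compatibility — the spring shortens by R_Q/k under the reaction it provides: δ_0 − R_Q·δ_{QQ} = R_Q/k. With 1/k = 0.000069 m/kN, R_Q = δ_0 / (δ_{QQ} + 1/k) = 0.00563 / (0.003443 + 0.000069) = 1.603 kN.
Vertical equilibrium: R_P = ΣP − R_Q = 0 − 1.603 = -1.603 kN.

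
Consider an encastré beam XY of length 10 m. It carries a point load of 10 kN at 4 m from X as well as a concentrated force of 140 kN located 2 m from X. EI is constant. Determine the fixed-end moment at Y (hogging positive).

M_Y = 54.4 kN·m

Release both end moments; the primary structure is a simply-supported span XY with redundants M_X and M_Y.
Simple-span end rotations at X and Y under the given loads:
  at X: point load 10 at a = 4: Pab(L + b)/(6LEI) = 64/EI
  at Y: point load 10 at a = 4: Pab(L + a)/(6LEI) = 56/EI
  at X: point load 140 at a = 2: Pab(L + b)/(6LEI) = 672/EI
  at Y: point load 140 at a = 2: Pab(L + a)/(6LEI) = 448/EI
  θ_X0 = 736/EI,  θ_Y0 = 504/EI
Flexibility coefficients: a unit moment at one end gives L/(3EI) there and L/(6EI) at the far end, so f₁₁ = f₂₂ = 3.333/EI and f₁₂ = f₂₁ = 1.667/EI.
Compatibility — zero rotation at each built-in end:
  3.333 M_X + 1.667 M_Y = 736
  1.667 M_X + 3.333 M_Y = 504
Solving the pair gives M_X = 193.6 kN·m and M_Y = 54.4 kN·m (hogging).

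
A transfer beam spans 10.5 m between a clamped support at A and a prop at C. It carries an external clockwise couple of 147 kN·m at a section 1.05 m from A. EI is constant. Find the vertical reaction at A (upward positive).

R_A = -3.99 kN

Remove the prop at C; the released (primary) structure is a cantilever built in at A.
Free-end deflection of the primary structure under the applied loading (downward +):
  clockwise couple 147 at a = 1.05: M₀a(2L − a)/(2EI) = 1540/EI
Flexibility coefficient — unit upward force at C: δ_{CC} = L³/(3EI) = 385.9/EI.
Compatibility at C: δ_0 − R_C·δ_{CC} = 0, so R_C = 1540/385.9 = 3.99 kN.
Vertical equilibrium: R_A = ΣP − R_C = 0 − 3.99 = -3.99 kN.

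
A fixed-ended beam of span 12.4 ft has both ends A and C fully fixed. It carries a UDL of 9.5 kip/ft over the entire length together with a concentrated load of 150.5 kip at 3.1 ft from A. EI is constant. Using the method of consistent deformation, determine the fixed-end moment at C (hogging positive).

M_C = 209.2 kip·ft

Release both end moments; the primary structure is a simply-supported span AC with redundants M_A and M_C.
Simple-span end rotations at A and C under the given loads:
  at A: UDL 9.5: wL³/(24EI) = 754.7/EI
  at C: UDL 9.5: wL³/(24EI) = 754.7/EI
  at A: point load 150.5 at a = 3.1: Pab(L + b)/(6LEI) = 1266/EI
  at C: point load 150.5 at a = 3.1: Pab(L + a)/(6LEI) = 903.9/EI
  θ_A0 = 2020/EI,  θ_C0 = 1659/EI
Flexibility coefficients: a unit moment at one end gives L/(3EI) there and L/(6EI) at the far end, so f₁₁ = f₂₂ = 4.133/EI and f₁₂ = f₂₁ = 2.067/EI.
Compatibility — zero rotation at each built-in end:
  4.133 M_A + 2.067 M_C = 2020
  2.067 M_A + 4.133 M_C = 1659
Solving the pair gives M_A = 384.2 kip·ft and M_C = 209.2 kip·ft (hogging).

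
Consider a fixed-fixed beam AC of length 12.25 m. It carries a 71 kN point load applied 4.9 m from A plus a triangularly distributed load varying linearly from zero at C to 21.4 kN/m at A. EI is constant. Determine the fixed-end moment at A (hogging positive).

M_A = 285.8 kN·m

Release both end moments; the primary structure is a simply-supported span AC with redundants M_A and M_C.
End rotations of the released simple span under the applied load (×1/EI):
  at A: point load 71 at a = 4.9: Pab(L + b)/(6LEI) = 681.9/EI
  at C: point load 71 at a = 4.9: Pab(L + a)/(6LEI) = 596.6/EI
  at A: triangular load, peak 21.4: w₀L³/(45EI) = 874.2/EI
  at C: triangular load, peak 21.4: 7w₀L³/(360EI) = 764.9/EI
  θ_A0 = 1556/EI,  θ_C0 = 1362/EI
Flexibility coefficients: a unit moment at one end gives L/(3EI) there and L/(6EI) at the far end, so f₁₁ = f₂₂ = 4.083/EI and f₁₂ = f₂₁ = 2.042/EI.
Compatibility — zero rotation at each built-in end:
  4.083 M_A + 2.042 M_C = 1556
  2.042 M_A + 4.083 M_C = 1362
Solving the pair gives M_A = 285.8 kN·m and M_C = 190.5 kN·m (hogging).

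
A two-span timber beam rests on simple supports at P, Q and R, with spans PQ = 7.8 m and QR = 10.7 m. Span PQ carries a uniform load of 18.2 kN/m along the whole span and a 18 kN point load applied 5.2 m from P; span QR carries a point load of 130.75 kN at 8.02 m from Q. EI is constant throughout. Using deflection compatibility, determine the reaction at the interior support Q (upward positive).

Insert a hinge at Q; M_Q is the redundant, and each span becomes simply supported.
End slopes at the hinge Q, treating each span as simply supported:
  span PQ: UDL 18.2: wL³/(24EI) = 359.9/EI
  span PQ: point load 18 at a = 5.2: Pab(L + a)/(6LEI) = 67.6/EI
  span QR: point load 130.75 at a = 8.02: Pab(L + b)/(6LEI) = 585.7/EI
  relative rotation θ_0 = (427.5 + 585.7)/EI = 1013/EI
A unit hogging moment at Q produces rotation L₁/(3EI) + L₂/(3EI) = 6.167/EI.
Compatibility: M_Q·(L₁+L₂)/(3EI) = θ_0, giving M_Q = 164.3 kN·m (hogging).
Span PQ, ΣM about P with M_Q applied at Q: R_Q^{PQ}·7.8 = 647.2 + 164.3, so R_Q^{PQ} = 104 kN and R_P = 160 − 104 = 55.92 kN.
Span QR, ΣM about R: R_Q^{QR}·10.7 = 350.4 + 164.3, so R_Q^{QR} = 48.1 kN and R_R = 130.8 − 48.1 = 82.65 kN.
R_Q = 104 + 48.1 = 152.1 kN.

R_Q = 152.1 kN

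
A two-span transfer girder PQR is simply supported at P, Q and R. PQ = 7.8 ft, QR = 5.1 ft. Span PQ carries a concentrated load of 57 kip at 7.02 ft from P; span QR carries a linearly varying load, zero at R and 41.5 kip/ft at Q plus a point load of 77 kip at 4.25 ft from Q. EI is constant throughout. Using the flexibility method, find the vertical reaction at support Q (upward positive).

Take M_Q as the redundant. Released structure: two simple spans PQ and QR with a hinge at Q.
Discontinuity in slope at Q on the released structure — sum the simple-span end rotations:
  span PQ: point load 57 at a = 7.02: Pab(L + a)/(6LEI) = 98.83/EI
  span QR: triangular load, peak 41.5: w₀L³/(45EI) = 122.3/EI
  span QR: point load 77 at a = 4.25: Pab(L + b)/(6LEI) = 54.09/EI
  relative rotation θ_0 = (98.83 + 176.4)/EI = 275.3/EI
A unit hogging moment at Q produces rotation L₁/(3EI) + L₂/(3EI) = 4.3/EI.
Slope continuity at Q: θ_0 = M_Q·4.3/EI, so M_Q = 275.3/4.3 = 64.01 kip·ft (hogging).
Span PQ, ΣM about P with M_Q applied at Q: R_Q^{PQ}·7.8 = 400.1 + 64.01, so R_Q^{PQ} = 59.51 kip and R_P = 57 − 59.51 = -2.507 kip.
Span QR, ΣM about R: R_Q^{QR}·5.1 = 425.3 + 64.01, so R_Q^{QR} = 95.93 kip and R_R = 182.8 − 95.93 = 86.89 kip.
R_Q = 59.51 + 95.93 = 155.4 kip.

R_Q = 155.4 kip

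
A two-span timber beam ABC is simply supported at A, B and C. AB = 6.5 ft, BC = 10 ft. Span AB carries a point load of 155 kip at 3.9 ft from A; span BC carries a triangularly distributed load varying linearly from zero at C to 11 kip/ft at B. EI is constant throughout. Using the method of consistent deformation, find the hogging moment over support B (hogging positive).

M_B = 120.6 kip·ft

Release continuity at B by inserting a hinge; the redundant is the internal moment M_B. The primary structure is two simply-supported spans AB and BC.
Rotations at B on the released spans (each span's end-slope, ×1/EI):
  span AB: point load 155 at a = 3.9: Pab(L + a)/(6LEI) = 419.1/EI
  span BC: triangular load, peak 11: w₀L³/(45EI) = 244.4/EI
  relative rotation θ_0 = (419.1 + 244.4)/EI = 663.6/EI
A unit hogging moment at B produces rotation L₁/(3EI) + L₂/(3EI) = 5.5/EI.
Slope continuity at B: θ_0 = M_B·5.5/EI, so M_B = 663.6/5.5 = 120.6 kip·ft (hogging).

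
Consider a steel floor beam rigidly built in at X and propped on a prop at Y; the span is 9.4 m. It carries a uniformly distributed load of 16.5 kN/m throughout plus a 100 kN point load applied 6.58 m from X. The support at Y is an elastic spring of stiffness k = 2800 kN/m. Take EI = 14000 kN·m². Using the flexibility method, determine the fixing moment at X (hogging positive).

Remove the prop at Y; the released (primary) structure is a cantilever built in at X.
Downward deflection at the released point Y due to the loads:
  UDL 16.5: wL⁴/(8EI) = 16103/EI
  point load 100 at a = 6.58: Pa²(3L − a)/(6EI) = 15601/EI
  δ_0 = 31704/EI
Tip deflection under a unit load at Y: L³/(3EI) = 276.9/EI.
With EI = 14000 kN·m²: δ_0 = 2.2646 m and δ_{YY} = 0.019776 m/kN.
Compatibility — the spring shortens by R_Y/k under the reaction it provides: δ_0 − R_Y·δ_{YY} = R_Y/k. With 1/k = 0.000357 m/kN, R_Y = δ_0 / (δ_{YY} + 1/k) = 2.2646 / (0.019776 + 0.000357) = 112.5 kN.
Moment equilibrium about X: M_X = Σ(load moments about X) − R_Y·L = 1387 − 112.5×9.4 = 329.6 kN·m.

M_X = 329.6 kN·m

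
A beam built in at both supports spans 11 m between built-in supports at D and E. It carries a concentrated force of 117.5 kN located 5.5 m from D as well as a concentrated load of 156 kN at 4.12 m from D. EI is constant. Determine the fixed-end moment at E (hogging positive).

Take the two fixed-end moments M_D, M_E as redundants; the released structure is the simple span DE.
Simple-span end rotations at D and E under the given loads:
  at D: point load 117.5 at a = 5.5: Pab(L + b)/(6LEI) = 888.6/EI
  at E: point load 117.5 at a = 5.5: Pab(L + a)/(6LEI) = 888.6/EI
  at D: point load 156 at a = 4.12: Pab(L + b)/(6LEI) = 1198/EI
  at E: point load 156 at a = 4.12: Pab(L + a)/(6LEI) = 1013/EI
  θ_D0 = 2087/EI,  θ_E0 = 1902/EI
Flexibility coefficients: a unit moment at one end gives L/(3EI) there and L/(6EI) at the far end, so f₁₁ = f₂₂ = 3.667/EI and f₁₂ = f₂₁ = 1.833/EI.
Compatibility — zero rotation at each built-in end:
  3.667 M_D + 1.833 M_E = 2087
  1.833 M_D + 3.667 M_E = 1902
Solving the pair gives M_D = 413 kN·m and M_E = 312.1 kN·m (hogging).

M_E = 312.1 kN·m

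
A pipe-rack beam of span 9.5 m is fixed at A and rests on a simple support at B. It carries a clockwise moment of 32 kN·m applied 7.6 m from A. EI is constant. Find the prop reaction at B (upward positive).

Take the reaction at B as the redundant and release it; the primary structure is a cantilever fixed at A.
Deflection at B on the released cantilever, summing each load's contribution:
  clockwise couple 32 at a = 7.6: M₀a(2L − a)/(2EI) = 1386/EI
Tip deflection under a unit load at B: L³/(3EI) = 285.8/EI.
Compatibility at B: δ_0 − R_B·δ_{BB} = 0, so R_B = 1386/285.8 = 4.851 kN.

R_B = 4.851 kN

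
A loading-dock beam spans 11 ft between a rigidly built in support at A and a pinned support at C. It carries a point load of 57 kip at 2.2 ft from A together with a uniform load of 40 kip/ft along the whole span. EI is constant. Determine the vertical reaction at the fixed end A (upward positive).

Release the roller at C. Primary structure: cantilever fixed at A.
Deflection at C on the released cantilever, summing each load's contribution:
  point load 57 at a = 2.2: Pa²(3L − a)/(6EI) = 1416/EI
  UDL 40: wL⁴/(8EI) = 73205/EI
  δ_0 = 74621/EI
Tip deflection under a unit load at C: L³/(3EI) = 443.7/EI.
The prop prevents deflection at C: R_C = δ_0/δ_{CC} = 74621/443.7 = 168.2 kip.
Vertical equilibrium: R_A = ΣP − R_C = 497 − 168.2 = 328.8 kip.

R_A = 328.8 kip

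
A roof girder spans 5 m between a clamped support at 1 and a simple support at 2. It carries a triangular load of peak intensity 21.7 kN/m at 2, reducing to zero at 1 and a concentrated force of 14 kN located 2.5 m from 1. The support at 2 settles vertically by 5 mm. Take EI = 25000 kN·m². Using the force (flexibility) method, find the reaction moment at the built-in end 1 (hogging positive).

M_1 = 59.77 kN·m

Take the reaction at 2 as the redundant and release it; the primary structure is a cantilever fixed at 1.
Downward deflection at the released point 2 due to the loads:
  triangular load, peak 21.7 at the free end: 11w₀L⁴/(120EI) = 1243/EI
  point load 14 at a = 2.5: Pa²(3L − a)/(6EI) = 182.3/EI
  δ_0 = 1426/EI
Flexibility coefficient — unit upward force at 2: δ_{22} = L³/(3EI) = 41.67/EI.
With EI = 25000 kN·m²: δ_0 = 0.057021 m and δ_{22} = 0.001667 m/kN.
Compatibility — the beam at 2 must follow the support down by 0.005 m: δ_0 − R_2·δ_{22} = 0.005, so R_2 = (0.057021 − 0.005)/0.001667 = 31.21 kN.
Moment equilibrium about 1: M_1 = Σ(load moments about 1) − R_2·L = 215.8 − 31.21×5 = 59.77 kN·m.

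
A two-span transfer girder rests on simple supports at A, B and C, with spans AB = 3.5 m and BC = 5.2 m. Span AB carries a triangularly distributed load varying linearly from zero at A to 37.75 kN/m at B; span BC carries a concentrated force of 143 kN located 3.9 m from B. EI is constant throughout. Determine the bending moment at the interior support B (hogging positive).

Release continuity at B by inserting a hinge; the redundant is the internal moment M_B. The primary structure is two simply-supported spans AB and BC.
End slopes at the hinge B, treating each span as simply supported:
  span AB: triangular load, peak 37.75: w₀L³/(45EI) = 35.97/EI
  span BC: point load 143 at a = 3.9: Pab(L + b)/(6LEI) = 151/EI
  relative rotation θ_0 = (35.97 + 151)/EI = 187/EI
A unit hogging moment at B produces rotation L₁/(3EI) + L₂/(3EI) = 2.9/EI.
Compatibility: M_B·(L₁+L₂)/(3EI) = θ_0, giving M_B = 64.49 kN·m (hogging).

M_B = 64.49 kN·m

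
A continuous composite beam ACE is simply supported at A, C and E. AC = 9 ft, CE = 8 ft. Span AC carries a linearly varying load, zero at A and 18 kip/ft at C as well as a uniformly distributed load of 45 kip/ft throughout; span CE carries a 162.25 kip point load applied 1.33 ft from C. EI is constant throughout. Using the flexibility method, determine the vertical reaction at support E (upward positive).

Release continuity at C by inserting a hinge; the redundant is the internal moment M_C. The primary structure is two simply-supported spans AC and CE.
Discontinuity in slope at C on the released structure — sum the simple-span end rotations:
  span AC: triangular load, peak 18: w₀L³/(45EI) = 291.6/EI
  span AC: UDL 45: wL³/(24EI) = 1367/EI
  span CE: point load 162.25 at a = 1.33: Pab(L + b)/(6LEI) = 439.9/EI
  relative rotation θ_0 = (1658 + 439.9)/EI = 2098/EI
A unit hogging moment at C produces rotation L₁/(3EI) + L₂/(3EI) = 5.667/EI.
Slope continuity at C: θ_0 = M_C·5.667/EI, so M_C = 2098/5.667 = 370.3 kip·ft (hogging).
Span CE, ΣM about E: R_C^{CE}·8 = 1082 + 370.3, so R_C^{CE} = 181.6 kip and R_E = 162.2 − 181.6 = -19.31 kip.

R_E = -19.31 kip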